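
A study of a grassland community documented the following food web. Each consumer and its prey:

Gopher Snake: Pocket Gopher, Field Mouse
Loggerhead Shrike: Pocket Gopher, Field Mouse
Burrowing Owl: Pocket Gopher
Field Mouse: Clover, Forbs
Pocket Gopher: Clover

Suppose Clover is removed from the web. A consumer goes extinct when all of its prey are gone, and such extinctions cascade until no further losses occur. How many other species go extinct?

2

Remove Clover.
Round 1: Pocket Gopher (all prey gone) → extinct.
Round 2: Burrowing Owl (all prey gone) → extinct.
No further losses. Total secondary extinctions: 2.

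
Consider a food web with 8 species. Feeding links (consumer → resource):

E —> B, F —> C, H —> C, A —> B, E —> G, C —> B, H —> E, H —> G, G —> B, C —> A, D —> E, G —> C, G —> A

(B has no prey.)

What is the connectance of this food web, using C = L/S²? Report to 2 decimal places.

The web has S = 8 species and L = 13 feeding links.
C = L / S² = 13 / 64 = 0.2031 ≈ 0.20.

C = 0.20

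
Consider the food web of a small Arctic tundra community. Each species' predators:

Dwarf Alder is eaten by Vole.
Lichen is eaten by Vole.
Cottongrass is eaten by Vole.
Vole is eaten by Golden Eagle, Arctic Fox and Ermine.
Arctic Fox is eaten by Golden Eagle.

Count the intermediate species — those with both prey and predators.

Intermediate species (has both prey and predators): Vole, Arctic Fox.
Count: 2.

2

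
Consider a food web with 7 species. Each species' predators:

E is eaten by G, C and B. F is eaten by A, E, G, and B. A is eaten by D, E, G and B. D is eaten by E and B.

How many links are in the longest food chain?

4 links

One longest chain: F → A → D → E → G.
It has 5 species and 4 links.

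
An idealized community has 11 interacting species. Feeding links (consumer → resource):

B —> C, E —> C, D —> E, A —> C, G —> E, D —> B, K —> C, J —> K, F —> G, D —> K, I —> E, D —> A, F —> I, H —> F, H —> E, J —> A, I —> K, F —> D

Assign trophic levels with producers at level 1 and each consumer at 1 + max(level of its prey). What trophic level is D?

C is a producer → level 1.
K eats C → level 2.
D eats K (level 2); other prey at levels: B 2, E 2, A 2 → level 3.

Trophic level 3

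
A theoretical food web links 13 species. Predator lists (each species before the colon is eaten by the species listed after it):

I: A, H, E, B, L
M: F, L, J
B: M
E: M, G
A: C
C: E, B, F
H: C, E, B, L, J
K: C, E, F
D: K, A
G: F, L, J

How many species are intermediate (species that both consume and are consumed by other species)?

8

Intermediate species (has both prey and predators): K, A, H, C, E, B, M, G.
Count: 8.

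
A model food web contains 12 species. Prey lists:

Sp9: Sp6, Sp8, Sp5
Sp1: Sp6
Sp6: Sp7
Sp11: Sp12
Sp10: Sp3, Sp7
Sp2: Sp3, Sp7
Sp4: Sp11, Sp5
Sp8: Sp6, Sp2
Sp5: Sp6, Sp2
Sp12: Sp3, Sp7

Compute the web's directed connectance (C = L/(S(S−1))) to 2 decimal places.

C = 0.14

The web has S = 12 species and L = 18 feeding links.
C = L / (S(S−1)) = 18 / 132 = 0.1364 ≈ 0.14.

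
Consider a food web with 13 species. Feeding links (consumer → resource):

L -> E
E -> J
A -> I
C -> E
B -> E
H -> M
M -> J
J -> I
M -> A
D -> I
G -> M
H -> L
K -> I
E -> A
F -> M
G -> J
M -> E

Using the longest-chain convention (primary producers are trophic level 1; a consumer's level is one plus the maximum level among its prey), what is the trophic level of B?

Trophic level 4

I is a producer → level 1.
A eats I → level 2.
E eats A (level 2); other prey at levels: J 2 → level 3.
B eats E → level 4.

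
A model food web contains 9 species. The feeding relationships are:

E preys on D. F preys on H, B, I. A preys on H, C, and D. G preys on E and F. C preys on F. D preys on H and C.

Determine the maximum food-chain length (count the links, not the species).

One longest chain: I → F → C → D → E → G.
It has 6 species and 5 links.

5 links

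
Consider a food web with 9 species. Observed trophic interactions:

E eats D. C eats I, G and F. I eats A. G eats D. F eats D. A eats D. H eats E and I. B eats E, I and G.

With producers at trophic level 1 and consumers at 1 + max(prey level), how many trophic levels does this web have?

4

Producers (level 1): D.
D → A → I → H gives H level 4.
No species has a prey at level 4, so no species reaches level 5.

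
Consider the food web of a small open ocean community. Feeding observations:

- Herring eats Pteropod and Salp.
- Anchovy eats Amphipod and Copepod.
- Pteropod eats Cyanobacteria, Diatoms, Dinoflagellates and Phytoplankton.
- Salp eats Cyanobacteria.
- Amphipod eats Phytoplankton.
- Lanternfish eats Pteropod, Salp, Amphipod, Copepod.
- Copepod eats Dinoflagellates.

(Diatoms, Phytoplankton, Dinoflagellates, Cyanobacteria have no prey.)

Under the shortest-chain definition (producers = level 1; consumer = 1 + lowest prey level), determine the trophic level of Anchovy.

Trophic level 3

Dinoflagellates is a producer → level 1.
Copepod eats Dinoflagellates → level 2.
Anchovy eats Copepod → level 3.
No prey of Anchovy is below level 2, so 3 is the minimum.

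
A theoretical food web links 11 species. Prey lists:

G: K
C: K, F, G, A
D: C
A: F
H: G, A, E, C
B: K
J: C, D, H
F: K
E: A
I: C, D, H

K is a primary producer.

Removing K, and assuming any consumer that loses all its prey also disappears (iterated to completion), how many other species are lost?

Remove K.
Round 1: B (all prey gone), F (all prey gone), G (all prey gone) → extinct.
Round 2: A (all prey gone) → extinct.
Round 3: E (all prey gone), C (all prey gone) → extinct.
Round 4: D (all prey gone), H (all prey gone) → extinct.
Round 5: I (all prey gone), J (all prey gone) → extinct.
No further losses. Total secondary extinctions: 10.

10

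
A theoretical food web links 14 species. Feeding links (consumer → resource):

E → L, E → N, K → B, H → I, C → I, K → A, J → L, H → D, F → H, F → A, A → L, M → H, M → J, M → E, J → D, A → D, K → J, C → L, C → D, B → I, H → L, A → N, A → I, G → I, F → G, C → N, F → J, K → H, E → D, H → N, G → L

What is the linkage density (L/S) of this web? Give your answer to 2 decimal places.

L/S = 2.21

There are L = 31 links among S = 14 species.
L/S = 31/14 = 2.2143 ≈ 2.21.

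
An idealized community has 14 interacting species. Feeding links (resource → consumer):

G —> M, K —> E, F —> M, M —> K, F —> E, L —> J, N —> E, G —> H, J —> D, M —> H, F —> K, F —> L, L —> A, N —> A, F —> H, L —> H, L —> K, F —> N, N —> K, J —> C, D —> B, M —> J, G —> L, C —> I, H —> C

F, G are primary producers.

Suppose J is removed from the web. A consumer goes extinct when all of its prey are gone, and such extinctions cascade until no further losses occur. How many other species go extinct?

2

Remove J.
Round 1: D (all prey gone) → extinct.
Round 2: B (all prey gone) → extinct.
No further losses. Total secondary extinctions: 2.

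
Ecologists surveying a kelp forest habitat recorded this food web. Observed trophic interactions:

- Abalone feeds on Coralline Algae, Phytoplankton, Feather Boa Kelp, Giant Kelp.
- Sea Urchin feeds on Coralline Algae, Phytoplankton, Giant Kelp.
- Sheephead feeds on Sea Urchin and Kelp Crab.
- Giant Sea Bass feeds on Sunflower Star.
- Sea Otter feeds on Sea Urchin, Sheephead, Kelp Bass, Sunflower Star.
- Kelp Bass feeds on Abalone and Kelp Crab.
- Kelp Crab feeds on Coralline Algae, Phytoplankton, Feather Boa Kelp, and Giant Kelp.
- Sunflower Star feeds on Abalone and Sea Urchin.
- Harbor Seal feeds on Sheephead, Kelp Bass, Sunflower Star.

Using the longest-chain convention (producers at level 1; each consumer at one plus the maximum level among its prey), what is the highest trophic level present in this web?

Producers (level 1): Phytoplankton, Giant Kelp, Coralline Algae, Feather Boa Kelp.
Phytoplankton → Kelp Crab → Sheephead → Harbor Seal gives Harbor Seal level 4.
No species has a prey at level 4, so no species reaches level 5.

4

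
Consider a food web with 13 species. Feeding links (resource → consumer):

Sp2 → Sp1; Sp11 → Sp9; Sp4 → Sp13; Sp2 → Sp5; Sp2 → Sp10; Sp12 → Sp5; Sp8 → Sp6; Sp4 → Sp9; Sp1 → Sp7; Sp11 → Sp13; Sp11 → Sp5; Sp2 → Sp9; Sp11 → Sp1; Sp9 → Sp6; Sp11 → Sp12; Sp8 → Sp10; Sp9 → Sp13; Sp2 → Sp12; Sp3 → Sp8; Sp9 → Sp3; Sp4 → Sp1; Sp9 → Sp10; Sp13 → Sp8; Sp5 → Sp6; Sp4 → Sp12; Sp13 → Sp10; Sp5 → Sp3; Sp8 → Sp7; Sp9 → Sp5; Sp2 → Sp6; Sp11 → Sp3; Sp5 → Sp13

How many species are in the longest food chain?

6 species

One longest chain: Sp11 → Sp9 → Sp5 → Sp13 → Sp8 → Sp6.
It has 6 species and 5 links.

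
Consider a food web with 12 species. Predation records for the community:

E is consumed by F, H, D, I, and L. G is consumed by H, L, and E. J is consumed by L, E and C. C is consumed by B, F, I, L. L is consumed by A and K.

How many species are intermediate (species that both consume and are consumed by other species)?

Intermediate species (has both prey and predators): E, C, L.
Count: 3.

3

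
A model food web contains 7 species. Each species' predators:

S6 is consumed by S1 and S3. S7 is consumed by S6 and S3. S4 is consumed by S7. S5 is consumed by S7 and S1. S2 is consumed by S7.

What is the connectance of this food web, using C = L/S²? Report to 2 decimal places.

C = 0.16

The web has S = 7 species and L = 8 feeding links.
C = L / S² = 8 / 49 = 0.1633 ≈ 0.16.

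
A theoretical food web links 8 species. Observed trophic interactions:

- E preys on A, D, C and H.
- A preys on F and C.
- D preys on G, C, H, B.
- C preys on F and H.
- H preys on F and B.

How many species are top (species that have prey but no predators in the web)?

Top species (has prey, but nothing eats it): E.
Count: 1.

1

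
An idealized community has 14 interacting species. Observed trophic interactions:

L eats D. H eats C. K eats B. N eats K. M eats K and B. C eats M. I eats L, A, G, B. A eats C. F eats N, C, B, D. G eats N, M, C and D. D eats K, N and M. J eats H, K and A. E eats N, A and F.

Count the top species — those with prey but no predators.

Top species (has prey, but nothing eats it): E, J, I.
Count: 3.

3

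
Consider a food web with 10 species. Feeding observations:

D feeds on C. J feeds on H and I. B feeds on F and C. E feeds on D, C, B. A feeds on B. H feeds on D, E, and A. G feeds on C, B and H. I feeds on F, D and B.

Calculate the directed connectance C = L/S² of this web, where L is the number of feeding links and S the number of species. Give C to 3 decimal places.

The web has S = 10 species and L = 18 feeding links.
C = L / S² = 18 / 100 = 0.1800 ≈ 0.180.

C = 0.180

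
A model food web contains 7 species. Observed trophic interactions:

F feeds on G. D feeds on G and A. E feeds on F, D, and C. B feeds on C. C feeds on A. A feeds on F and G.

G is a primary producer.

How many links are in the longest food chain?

4 links

One longest chain: G → F → A → D → E.
It has 5 species and 4 links.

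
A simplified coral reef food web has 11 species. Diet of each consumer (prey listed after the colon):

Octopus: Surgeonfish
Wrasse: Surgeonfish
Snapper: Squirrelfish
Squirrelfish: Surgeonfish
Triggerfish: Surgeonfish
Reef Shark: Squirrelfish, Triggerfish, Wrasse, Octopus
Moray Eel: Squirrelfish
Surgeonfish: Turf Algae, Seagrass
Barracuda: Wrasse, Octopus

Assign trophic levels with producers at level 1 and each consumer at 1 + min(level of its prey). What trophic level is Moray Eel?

Trophic level 4

Turf Algae is a producer → level 1.
Surgeonfish eats Turf Algae → level 2.
Squirrelfish eats Surgeonfish → level 3.
Moray Eel eats Squirrelfish → level 4.
No prey of Moray Eel is below level 3, so 4 is the minimum.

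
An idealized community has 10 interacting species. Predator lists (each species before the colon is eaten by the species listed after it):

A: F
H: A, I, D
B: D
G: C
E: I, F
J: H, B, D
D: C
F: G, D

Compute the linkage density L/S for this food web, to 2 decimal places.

L/S = 1.40

There are L = 14 links among S = 10 species.
L/S = 14/10 = 1.4000 ≈ 1.40.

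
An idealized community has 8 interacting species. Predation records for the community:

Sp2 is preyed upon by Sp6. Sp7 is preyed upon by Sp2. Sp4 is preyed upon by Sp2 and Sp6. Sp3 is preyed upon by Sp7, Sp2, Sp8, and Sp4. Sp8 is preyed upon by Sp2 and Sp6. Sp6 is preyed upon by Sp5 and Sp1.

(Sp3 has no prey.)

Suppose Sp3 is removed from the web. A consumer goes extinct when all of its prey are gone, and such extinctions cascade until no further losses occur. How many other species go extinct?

7

Remove Sp3.
Round 1: Sp4 (all prey gone), Sp7 (all prey gone), Sp8 (all prey gone) → extinct.
Round 2: Sp2 (all prey gone) → extinct.
Round 3: Sp6 (all prey gone) → extinct.
Round 4: Sp5 (all prey gone), Sp1 (all prey gone) → extinct.
No further losses. Total secondary extinctions: 7.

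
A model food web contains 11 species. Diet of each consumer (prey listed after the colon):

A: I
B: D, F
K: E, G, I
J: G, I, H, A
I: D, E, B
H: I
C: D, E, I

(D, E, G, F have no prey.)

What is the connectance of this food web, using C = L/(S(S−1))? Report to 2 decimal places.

C = 0.15

The web has S = 11 species and L = 17 feeding links.
C = L / (S(S−1)) = 17 / 110 = 0.1545 ≈ 0.15.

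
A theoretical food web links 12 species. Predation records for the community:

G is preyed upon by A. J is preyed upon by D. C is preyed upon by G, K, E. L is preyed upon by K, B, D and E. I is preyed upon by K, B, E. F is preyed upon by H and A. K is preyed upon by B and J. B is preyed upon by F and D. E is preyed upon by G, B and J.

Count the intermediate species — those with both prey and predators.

6

Intermediate species (has both prey and predators): K, E, G, J, B, F.
Count: 6.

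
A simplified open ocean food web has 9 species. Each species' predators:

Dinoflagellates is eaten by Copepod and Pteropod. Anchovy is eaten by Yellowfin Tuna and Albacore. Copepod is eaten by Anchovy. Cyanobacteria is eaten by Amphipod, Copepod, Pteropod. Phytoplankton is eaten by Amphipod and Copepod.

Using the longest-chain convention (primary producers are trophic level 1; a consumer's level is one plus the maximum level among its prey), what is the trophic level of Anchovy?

Trophic level 3

Phytoplankton is a producer → level 1.
Copepod eats Phytoplankton (level 1); other prey at levels: Dinoflagellates 1, Cyanobacteria 1 → level 2.
Anchovy eats Copepod → level 3.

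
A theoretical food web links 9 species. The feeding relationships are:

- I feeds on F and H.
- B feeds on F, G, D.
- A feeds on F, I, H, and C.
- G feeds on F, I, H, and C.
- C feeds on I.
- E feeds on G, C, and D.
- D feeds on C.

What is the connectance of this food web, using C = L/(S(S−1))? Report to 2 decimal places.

C = 0.25

The web has S = 9 species and L = 18 feeding links.
C = L / (S(S−1)) = 18 / 72 = 0.2500 ≈ 0.25.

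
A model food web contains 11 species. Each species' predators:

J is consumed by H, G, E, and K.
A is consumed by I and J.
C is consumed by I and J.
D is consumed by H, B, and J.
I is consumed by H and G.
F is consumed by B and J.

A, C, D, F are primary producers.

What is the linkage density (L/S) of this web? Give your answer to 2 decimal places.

There are L = 15 links among S = 11 species.
L/S = 15/11 = 1.3636 ≈ 1.36.

L/S = 1.36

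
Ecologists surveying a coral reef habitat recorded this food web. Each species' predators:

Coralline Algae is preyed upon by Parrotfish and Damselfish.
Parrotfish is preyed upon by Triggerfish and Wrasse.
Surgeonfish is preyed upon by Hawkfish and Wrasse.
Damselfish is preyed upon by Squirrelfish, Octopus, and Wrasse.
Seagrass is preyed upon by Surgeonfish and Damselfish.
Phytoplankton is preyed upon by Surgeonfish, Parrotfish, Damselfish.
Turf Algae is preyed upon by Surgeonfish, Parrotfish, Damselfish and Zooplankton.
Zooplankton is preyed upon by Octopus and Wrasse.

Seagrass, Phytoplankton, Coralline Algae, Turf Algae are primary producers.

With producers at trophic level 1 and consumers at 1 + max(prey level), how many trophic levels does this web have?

Producers (level 1): Seagrass, Phytoplankton, Coralline Algae, Turf Algae.
Seagrass → Damselfish → Squirrelfish gives Squirrelfish level 3.
No species has a prey at level 3, so no species reaches level 4.

3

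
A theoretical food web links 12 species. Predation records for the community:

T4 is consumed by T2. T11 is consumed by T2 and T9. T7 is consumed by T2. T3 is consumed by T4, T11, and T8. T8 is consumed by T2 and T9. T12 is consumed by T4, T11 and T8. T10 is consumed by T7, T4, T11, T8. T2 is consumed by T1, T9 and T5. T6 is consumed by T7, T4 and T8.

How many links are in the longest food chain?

One longest chain: T12 → T8 → T2 → T5.
It has 4 species and 3 links.

3 links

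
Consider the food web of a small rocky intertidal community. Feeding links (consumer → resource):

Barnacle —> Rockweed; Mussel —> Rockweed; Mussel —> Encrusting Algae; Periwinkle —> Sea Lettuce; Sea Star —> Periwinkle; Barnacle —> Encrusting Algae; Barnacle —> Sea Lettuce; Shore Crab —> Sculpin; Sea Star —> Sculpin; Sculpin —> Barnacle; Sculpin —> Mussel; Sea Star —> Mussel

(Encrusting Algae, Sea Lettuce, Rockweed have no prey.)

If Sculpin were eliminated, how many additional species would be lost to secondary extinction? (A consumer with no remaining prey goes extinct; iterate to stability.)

Remove Sculpin.
Round 1: Shore Crab (all prey gone) → extinct.
No further losses. Total secondary extinctions: 1.

1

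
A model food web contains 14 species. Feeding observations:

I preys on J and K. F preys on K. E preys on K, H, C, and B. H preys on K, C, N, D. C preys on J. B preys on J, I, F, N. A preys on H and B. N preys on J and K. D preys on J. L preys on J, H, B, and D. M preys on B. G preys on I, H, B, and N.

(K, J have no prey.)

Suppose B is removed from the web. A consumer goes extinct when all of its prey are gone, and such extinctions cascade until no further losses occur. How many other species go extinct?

1

Remove B.
Round 1: M (all prey gone) → extinct.
No further losses. Total secondary extinctions: 1.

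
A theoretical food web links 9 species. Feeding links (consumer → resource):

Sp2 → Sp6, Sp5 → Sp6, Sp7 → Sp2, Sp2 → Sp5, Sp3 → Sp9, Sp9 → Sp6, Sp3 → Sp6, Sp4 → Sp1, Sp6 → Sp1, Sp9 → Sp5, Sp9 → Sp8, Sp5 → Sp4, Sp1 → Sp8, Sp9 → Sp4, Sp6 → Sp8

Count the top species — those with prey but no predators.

2

Top species (has prey, but nothing eats it): Sp7, Sp3.
Count: 2.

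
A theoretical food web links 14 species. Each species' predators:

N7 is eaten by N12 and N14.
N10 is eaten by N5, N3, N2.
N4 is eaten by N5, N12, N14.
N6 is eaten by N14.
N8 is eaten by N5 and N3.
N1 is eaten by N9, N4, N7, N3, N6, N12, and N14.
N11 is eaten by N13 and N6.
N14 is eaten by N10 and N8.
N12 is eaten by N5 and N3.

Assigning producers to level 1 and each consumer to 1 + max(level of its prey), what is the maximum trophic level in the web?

Producers (level 1): N1, N11.
N1 → N6 → N14 → N8 → N3 gives N3 level 5.
No species has a prey at level 5, so no species reaches level 6.

5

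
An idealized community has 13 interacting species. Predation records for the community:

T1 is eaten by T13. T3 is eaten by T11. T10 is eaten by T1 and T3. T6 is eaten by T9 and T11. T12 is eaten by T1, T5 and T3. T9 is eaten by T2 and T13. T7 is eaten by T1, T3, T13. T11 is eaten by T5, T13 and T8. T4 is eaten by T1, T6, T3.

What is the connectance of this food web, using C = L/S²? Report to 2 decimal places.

The web has S = 13 species and L = 20 feeding links.
C = L / S² = 20 / 169 = 0.1183 ≈ 0.12.

C = 0.12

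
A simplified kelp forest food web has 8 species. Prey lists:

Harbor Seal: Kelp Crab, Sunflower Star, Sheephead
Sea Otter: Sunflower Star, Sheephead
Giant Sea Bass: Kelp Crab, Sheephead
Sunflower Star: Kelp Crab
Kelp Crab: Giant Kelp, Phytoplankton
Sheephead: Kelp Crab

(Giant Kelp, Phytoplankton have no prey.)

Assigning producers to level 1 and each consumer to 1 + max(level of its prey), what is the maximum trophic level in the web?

Producers (level 1): Giant Kelp, Phytoplankton.
Giant Kelp → Kelp Crab → Sheephead → Giant Sea Bass gives Giant Sea Bass level 4.
No species has a prey at level 4, so no species reaches level 5.

4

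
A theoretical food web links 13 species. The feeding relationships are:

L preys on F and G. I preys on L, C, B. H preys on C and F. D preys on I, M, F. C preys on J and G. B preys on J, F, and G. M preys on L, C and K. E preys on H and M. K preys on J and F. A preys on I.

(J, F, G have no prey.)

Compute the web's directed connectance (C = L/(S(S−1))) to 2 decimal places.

The web has S = 13 species and L = 23 feeding links.
C = L / (S(S−1)) = 23 / 156 = 0.1474 ≈ 0.15.

C = 0.15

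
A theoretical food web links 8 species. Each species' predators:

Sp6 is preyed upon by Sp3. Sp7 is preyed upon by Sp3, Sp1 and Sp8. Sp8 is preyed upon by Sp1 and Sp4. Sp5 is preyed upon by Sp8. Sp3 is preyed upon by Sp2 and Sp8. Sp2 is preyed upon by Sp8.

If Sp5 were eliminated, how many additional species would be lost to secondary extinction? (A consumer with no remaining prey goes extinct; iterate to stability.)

0

Remove Sp5.
Every predator of it retains at least one other prey: Sp8 still has Sp7, Sp3, Sp2.
No consumer loses all prey, so no secondary extinctions occur.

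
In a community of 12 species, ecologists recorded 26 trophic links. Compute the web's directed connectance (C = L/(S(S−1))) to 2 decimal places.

C = 0.20

The web has S = 12 species and L = 26 feeding links.
C = L / (S(S−1)) = 26 / 132 = 0.1970 ≈ 0.20.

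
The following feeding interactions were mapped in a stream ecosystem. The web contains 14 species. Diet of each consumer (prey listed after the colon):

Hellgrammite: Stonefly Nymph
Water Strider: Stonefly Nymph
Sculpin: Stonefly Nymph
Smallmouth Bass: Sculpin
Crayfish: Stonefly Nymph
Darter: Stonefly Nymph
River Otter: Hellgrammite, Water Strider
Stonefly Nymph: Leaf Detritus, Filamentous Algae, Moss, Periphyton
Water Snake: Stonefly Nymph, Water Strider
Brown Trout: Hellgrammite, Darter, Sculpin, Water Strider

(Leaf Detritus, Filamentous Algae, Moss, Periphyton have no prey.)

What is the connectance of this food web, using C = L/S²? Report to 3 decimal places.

C = 0.092

The web has S = 14 species and L = 18 feeding links.
C = L / S² = 18 / 196 = 0.0918 ≈ 0.092.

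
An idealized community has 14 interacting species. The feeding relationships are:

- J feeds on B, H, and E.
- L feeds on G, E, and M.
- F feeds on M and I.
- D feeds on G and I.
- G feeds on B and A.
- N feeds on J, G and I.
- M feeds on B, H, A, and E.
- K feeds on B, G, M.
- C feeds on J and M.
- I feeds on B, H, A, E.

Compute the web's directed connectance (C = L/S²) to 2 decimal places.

C = 0.14

The web has S = 14 species and L = 28 feeding links.
C = L / S² = 28 / 196 = 0.1429 ≈ 0.14.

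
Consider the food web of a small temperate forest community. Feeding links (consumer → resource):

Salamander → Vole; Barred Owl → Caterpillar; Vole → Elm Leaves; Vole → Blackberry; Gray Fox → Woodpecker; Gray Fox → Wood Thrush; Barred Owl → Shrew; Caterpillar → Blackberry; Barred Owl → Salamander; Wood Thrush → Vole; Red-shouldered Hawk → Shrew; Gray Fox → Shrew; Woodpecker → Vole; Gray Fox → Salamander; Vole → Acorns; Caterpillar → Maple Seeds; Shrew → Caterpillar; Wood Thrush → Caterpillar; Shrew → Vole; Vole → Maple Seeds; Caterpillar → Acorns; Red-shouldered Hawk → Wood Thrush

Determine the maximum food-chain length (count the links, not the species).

3 links

One longest chain: Blackberry → Vole → Shrew → Red-shouldered Hawk.
It has 4 species and 3 links.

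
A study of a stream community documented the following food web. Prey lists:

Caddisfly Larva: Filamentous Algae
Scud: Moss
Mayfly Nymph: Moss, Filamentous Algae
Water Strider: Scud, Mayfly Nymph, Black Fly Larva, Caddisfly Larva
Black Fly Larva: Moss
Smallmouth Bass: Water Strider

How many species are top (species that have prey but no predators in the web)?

1

Top species (has prey, but nothing eats it): Smallmouth Bass.
Count: 1.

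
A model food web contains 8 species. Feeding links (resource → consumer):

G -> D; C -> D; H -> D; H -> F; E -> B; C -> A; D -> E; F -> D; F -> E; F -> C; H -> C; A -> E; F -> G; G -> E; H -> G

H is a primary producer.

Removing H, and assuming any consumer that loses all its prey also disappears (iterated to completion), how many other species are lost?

Remove H.
Round 1: F (all prey gone) → extinct.
Round 2: C (all prey gone), G (all prey gone) → extinct.
Round 3: A (all prey gone), D (all prey gone) → extinct.
Round 4: E (all prey gone) → extinct.
Round 5: B (all prey gone) → extinct.
No further losses. Total secondary extinctions: 7.

7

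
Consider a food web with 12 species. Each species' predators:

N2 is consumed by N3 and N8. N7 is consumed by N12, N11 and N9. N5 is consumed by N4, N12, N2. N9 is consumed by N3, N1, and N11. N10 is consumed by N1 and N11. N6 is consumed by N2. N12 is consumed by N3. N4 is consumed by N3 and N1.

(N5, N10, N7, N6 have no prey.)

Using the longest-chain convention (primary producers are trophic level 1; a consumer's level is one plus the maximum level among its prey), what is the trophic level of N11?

Trophic level 3

N7 is a producer → level 1.
N9 eats N7 → level 2.
N11 eats N9 (level 2); other prey at levels: N10 1, N7 1 → level 3.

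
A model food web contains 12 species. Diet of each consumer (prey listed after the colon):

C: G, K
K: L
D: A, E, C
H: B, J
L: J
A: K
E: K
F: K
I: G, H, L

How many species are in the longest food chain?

5 species

One longest chain: J → L → K → E → D.
It has 5 species and 4 links.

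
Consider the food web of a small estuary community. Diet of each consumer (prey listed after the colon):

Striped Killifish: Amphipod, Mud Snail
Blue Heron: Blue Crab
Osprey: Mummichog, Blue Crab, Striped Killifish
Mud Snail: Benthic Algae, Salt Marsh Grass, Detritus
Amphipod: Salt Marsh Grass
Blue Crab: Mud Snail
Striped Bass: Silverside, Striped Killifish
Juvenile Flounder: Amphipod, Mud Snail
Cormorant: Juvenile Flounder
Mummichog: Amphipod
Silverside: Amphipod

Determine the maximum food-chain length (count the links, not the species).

3 links

One longest chain: Salt Marsh Grass → Amphipod → Juvenile Flounder → Cormorant.
It has 4 species and 3 links.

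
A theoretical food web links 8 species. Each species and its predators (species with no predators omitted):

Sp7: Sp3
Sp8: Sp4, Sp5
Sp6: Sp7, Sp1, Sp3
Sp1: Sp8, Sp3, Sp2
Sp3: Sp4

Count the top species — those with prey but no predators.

Top species (has prey, but nothing eats it): Sp2, Sp4, Sp5.
Count: 3.

3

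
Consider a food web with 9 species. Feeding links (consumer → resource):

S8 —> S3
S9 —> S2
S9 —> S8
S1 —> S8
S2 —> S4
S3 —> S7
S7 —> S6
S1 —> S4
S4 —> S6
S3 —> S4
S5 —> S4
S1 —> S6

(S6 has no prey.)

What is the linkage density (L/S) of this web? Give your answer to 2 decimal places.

L/S = 1.33

There are L = 12 links among S = 9 species.
L/S = 12/9 = 1.3333 ≈ 1.33.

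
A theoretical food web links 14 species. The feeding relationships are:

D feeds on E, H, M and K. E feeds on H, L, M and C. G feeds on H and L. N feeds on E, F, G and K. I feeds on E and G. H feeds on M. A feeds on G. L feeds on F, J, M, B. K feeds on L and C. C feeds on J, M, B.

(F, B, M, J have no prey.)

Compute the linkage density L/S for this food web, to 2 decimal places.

There are L = 27 links among S = 14 species.
L/S = 27/14 = 1.9286 ≈ 1.93.

L/S = 1.93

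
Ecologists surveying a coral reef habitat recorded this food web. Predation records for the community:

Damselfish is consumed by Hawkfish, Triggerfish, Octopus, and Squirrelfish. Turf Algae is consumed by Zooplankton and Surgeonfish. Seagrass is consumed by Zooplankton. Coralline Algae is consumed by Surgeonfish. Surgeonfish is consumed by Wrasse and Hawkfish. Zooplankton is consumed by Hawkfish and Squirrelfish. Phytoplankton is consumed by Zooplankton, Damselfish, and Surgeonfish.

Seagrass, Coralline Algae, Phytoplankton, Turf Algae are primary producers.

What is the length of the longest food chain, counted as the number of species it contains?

3 species

One longest chain: Coralline Algae → Surgeonfish → Hawkfish.
It has 3 species and 2 links.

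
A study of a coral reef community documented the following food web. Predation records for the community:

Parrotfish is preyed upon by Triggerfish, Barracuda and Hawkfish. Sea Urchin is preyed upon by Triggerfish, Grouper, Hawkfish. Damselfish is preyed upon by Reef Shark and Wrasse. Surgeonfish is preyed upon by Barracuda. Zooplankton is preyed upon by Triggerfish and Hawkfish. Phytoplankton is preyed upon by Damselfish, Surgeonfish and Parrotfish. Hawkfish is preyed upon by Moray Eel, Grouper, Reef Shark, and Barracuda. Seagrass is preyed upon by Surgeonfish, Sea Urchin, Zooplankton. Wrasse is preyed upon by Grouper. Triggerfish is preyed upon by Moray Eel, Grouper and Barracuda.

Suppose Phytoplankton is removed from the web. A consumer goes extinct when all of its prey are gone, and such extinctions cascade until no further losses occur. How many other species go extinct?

3

Remove Phytoplankton.
Round 1: Damselfish (all prey gone), Parrotfish (all prey gone) → extinct.
Round 2: Wrasse (all prey gone) → extinct.
No further losses. Total secondary extinctions: 3.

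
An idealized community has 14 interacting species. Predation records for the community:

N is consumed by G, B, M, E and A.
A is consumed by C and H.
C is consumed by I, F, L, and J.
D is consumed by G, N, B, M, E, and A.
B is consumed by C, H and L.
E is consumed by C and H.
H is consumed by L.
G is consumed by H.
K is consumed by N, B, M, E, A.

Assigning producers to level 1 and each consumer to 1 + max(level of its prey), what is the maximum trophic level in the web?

Producers (level 1): K, D.
K → N → B → C → I gives I level 5.
No species has a prey at level 5, so no species reaches level 6.

5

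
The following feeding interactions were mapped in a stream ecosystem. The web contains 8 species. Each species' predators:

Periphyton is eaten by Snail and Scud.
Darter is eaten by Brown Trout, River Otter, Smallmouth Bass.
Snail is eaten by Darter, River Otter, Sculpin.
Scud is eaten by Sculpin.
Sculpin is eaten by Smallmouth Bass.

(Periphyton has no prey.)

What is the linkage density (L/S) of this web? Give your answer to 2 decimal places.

L/S = 1.25

There are L = 10 links among S = 8 species.
L/S = 10/8 = 1.2500 ≈ 1.25.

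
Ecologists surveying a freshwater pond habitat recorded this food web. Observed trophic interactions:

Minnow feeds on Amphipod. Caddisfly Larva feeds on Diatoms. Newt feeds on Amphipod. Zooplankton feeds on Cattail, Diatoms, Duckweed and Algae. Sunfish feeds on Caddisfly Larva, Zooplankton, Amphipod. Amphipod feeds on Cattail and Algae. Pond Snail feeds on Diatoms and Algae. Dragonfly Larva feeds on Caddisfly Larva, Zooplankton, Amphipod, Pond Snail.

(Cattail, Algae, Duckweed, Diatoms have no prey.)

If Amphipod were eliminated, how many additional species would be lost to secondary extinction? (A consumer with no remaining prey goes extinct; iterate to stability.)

2

Remove Amphipod.
Round 1: Minnow (all prey gone), Newt (all prey gone) → extinct.
No further losses. Total secondary extinctions: 2.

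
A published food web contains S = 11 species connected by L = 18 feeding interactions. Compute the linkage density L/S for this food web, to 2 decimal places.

L/S = 1.64

There are L = 18 links among S = 11 species.
L/S = 18/11 = 1.6364 ≈ 1.64.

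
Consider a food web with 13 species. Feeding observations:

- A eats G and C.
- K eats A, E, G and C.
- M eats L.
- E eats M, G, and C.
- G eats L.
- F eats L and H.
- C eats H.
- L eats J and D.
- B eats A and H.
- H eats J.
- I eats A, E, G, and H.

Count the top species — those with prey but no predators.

Top species (has prey, but nothing eats it): F, B, I, K.
Count: 4.

4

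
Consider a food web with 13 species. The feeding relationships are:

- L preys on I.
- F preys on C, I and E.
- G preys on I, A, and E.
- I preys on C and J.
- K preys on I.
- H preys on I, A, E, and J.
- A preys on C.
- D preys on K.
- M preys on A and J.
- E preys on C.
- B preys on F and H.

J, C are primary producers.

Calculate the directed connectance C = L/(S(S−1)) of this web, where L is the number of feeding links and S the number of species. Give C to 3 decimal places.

C = 0.135

The web has S = 13 species and L = 21 feeding links.
C = L / (S(S−1)) = 21 / 156 = 0.1346 ≈ 0.135.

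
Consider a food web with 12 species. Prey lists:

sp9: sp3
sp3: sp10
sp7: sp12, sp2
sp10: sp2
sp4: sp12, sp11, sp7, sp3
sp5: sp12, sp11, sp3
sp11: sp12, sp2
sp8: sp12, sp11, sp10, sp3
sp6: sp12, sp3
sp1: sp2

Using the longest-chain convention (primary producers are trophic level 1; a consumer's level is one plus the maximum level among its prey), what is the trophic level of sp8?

Trophic level 4

sp2 is a producer → level 1.
sp10 eats sp2 → level 2.
sp3 eats sp10 → level 3.
sp8 eats sp3 (level 3); other prey at levels: sp12 1, sp11 2, sp10 2 → level 4.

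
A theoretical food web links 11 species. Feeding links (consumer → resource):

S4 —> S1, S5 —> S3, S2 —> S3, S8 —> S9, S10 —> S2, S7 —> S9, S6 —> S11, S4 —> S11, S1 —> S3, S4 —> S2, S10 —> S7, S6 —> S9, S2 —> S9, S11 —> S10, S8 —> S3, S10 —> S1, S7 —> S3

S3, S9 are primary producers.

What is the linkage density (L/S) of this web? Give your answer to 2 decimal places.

L/S = 1.55

There are L = 17 links among S = 11 species.
L/S = 17/11 = 1.5455 ≈ 1.55.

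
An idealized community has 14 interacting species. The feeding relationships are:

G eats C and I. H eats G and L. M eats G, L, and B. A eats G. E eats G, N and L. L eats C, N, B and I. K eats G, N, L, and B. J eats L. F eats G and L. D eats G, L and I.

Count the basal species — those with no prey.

Basal species (no prey listed): C, B, I, N.
Count: 4.

4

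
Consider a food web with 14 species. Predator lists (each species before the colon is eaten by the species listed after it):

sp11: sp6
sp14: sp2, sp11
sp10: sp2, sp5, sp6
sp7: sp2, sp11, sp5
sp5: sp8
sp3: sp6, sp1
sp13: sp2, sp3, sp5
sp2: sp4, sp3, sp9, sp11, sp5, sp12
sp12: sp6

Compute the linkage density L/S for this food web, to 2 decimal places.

L/S = 1.57

There are L = 22 links among S = 14 species.
L/S = 22/14 = 1.5714 ≈ 1.57.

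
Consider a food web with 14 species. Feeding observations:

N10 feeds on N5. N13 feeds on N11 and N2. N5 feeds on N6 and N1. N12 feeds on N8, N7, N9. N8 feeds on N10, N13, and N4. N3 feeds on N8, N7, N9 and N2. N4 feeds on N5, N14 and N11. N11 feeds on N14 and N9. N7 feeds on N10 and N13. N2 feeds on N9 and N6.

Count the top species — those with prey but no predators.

Top species (has prey, but nothing eats it): N3, N12.
Count: 2.

2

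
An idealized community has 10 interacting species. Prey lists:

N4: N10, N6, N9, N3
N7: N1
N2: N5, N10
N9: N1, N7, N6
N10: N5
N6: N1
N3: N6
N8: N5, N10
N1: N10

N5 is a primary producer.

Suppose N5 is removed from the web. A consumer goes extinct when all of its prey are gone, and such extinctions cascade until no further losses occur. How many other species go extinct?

9

Remove N5.
Round 1: N10 (all prey gone) → extinct.
Round 2: N8 (all prey gone), N1 (all prey gone), N2 (all prey gone) → extinct.
Round 3: N7 (all prey gone), N6 (all prey gone) → extinct.
Round 4: N9 (all prey gone), N3 (all prey gone) → extinct.
Round 5: N4 (all prey gone) → extinct.
No further losses. Total secondary extinctions: 9.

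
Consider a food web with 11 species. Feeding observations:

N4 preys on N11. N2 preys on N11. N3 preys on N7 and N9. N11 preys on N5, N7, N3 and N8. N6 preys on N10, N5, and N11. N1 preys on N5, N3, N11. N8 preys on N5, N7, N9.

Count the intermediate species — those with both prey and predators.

Intermediate species (has both prey and predators): N3, N8, N11.
Count: 3.

3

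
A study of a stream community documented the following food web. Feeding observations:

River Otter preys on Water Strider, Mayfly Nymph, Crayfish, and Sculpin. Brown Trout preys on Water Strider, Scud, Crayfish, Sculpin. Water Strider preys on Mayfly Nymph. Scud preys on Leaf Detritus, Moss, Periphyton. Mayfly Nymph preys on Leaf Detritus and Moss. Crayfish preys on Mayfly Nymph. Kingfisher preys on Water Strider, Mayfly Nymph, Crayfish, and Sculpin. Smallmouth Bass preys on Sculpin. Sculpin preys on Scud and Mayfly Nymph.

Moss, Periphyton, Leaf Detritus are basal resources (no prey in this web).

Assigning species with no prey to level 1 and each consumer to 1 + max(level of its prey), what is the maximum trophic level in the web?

Basal resources (level 1): Moss, Periphyton, Leaf Detritus.
Moss → Mayfly Nymph → Sculpin → Smallmouth Bass gives Smallmouth Bass level 4.
No species has a prey at level 4, so no species reaches level 5.

4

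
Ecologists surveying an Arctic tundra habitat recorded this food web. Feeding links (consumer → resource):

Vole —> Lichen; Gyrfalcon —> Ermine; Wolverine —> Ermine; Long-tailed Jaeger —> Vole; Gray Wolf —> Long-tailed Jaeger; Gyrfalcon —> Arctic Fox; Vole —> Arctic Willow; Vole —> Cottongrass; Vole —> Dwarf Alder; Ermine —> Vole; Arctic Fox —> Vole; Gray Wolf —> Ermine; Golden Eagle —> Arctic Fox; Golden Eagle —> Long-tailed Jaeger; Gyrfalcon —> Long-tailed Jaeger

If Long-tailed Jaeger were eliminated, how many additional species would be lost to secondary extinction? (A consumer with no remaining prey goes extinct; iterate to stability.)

0

Remove Long-tailed Jaeger.
Every predator of it retains at least one other prey: Gray Wolf still has Ermine; Golden Eagle still has Arctic Fox; Gyrfalcon still has Ermine, Arctic Fox.
No consumer loses all prey, so no secondary extinctions occur.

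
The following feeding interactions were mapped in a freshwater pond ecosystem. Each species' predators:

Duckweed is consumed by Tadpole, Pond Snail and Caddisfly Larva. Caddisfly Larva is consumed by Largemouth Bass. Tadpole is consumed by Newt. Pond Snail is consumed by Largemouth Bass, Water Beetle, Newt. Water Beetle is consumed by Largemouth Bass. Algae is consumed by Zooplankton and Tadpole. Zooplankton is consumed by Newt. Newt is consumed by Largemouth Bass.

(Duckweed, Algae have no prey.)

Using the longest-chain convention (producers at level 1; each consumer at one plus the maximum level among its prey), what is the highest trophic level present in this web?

Producers (level 1): Duckweed, Algae.
Duckweed → Pond Snail → Water Beetle → Largemouth Bass gives Largemouth Bass level 4.
No species has a prey at level 4, so no species reaches level 5.

4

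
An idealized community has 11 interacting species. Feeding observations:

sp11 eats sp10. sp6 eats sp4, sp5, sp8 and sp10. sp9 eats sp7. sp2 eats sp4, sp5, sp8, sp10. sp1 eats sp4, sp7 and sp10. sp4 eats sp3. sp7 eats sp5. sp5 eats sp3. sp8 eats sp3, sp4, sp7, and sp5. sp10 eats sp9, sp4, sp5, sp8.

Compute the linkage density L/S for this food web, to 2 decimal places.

L/S = 2.18

There are L = 24 links among S = 11 species.
L/S = 24/11 = 2.1818 ≈ 2.18.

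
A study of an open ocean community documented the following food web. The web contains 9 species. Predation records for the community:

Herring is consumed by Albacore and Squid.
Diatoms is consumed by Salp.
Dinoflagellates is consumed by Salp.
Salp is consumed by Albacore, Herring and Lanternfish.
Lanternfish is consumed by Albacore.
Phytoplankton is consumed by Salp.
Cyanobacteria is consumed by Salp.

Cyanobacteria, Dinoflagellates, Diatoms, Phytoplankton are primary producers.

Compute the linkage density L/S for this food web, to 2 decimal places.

L/S = 1.11

There are L = 10 links among S = 9 species.
L/S = 10/9 = 1.1111 ≈ 1.11.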